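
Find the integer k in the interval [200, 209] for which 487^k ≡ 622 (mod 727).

Compute 487^200 mod 727 = 412, then multiply by 487 repeatedly:
  487^200=412  487^201=719  487^202=466  487^203=118  487^204=33
  487^205=77  487^206=422  487^207=500  487^208=682  487^209=622
Found 622 at exponent 209.

209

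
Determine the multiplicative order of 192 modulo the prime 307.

34

The order of 192 must divide p − 1 = 306 = 2 · 3^2 · 17.
Divisors: 1, 2, 3, 6, 9, 17, 18, 34, 51, 102, 153, 306.
Check each in increasing order: 192^1 ≡ 192;  192^2 ≡ 24;  192^3 ≡ 3;  192^6 ≡ 9;  192^9 ≡ 27;  192^17 ≡ 306;  192^18 ≡ 115;  192^34 ≡ 1.
Smallest exponent giving 1 is 34.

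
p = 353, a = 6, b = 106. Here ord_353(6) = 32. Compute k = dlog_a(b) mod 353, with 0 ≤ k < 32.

27

Successive powers of 6 modulo 353:
  6^0=1  6^1=6  6^2=36  6^3=216  6^4=237  6^5=10
  6^6=60  6^7=7  6^8=42  6^9=252  6^10=100  6^11=247
  6^12=70  6^13=67  6^14=49  6^15=294  6^16=352  6^17=347
  6^18=317  6^19=137  6^20=116  6^21=343  6^22=293  6^23=346
  6^24=311  6^25=101  6^26=253  6^27=106
So 6^27 ≡ 106 (mod 353), giving k = 27.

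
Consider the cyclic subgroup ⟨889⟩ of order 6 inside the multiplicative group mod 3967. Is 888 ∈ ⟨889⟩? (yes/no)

yes

888 ∈ ⟨889⟩ iff 888^6 ≡ 1 (mod 3967), since |⟨889⟩| = 6.
888^6 mod 3967 = 1.
Since 1 = 1, 888 lies in the subgroup.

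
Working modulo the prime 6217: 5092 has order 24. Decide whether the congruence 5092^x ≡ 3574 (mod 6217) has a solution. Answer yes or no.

yes

⟨5092⟩ has order 24; its elements mod 6217 are {1, 190, 935, 1125, 1202, 1407, 1649, 2372, 2459, 2460, 2643, 3056, 3161, 3574, 3757, 3758, 3845, 4568, 4810, 5015, 5092, 5282, 6027, 6216}.
3574 is in this set.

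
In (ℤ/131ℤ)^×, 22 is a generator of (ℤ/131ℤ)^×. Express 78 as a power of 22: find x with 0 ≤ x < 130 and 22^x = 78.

13

Successive powers of 22 modulo 131:
  22^0=1  22^1=22  22^2=91  22^3=37  22^4=28  22^5=92
  22^6=59  22^7=119  22^8=129  22^9=87  22^10=80  22^11=57
  22^12=75  22^13=78
So 22^13 ≡ 78 (mod 131), giving x = 13.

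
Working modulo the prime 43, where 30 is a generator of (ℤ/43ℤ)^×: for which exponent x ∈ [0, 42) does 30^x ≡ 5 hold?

29

Successive powers of 30 modulo 43:
  30^0=1  30^1=30  30^2=40  30^3=39  30^4=9  30^5=12
  30^6=16  30^7=7  30^8=38  30^9=22  30^10=15  30^11=20
  30^12=41  30^13=26  30^14=6  30^15=8  30^16=25  30^17=19
  30^18=11  30^19=29  30^20=10  30^21=42  30^22=13  30^23=3
  30^24=4  30^25=34  30^26=31  30^27=27  30^28=36  30^29=5
So 30^29 ≡ 5 (mod 43), giving x = 29.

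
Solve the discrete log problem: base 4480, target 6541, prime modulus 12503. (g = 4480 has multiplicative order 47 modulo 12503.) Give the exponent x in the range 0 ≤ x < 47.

34

Baby-step giant-step with m = ceil(sqrt(47)) = 7.
Baby table (4480^j mod 12503 for j=0..6):
  0:1  1:4480  2:3085  3:4985  4:2442  5:35  6:6764
Giant step factor: 4480^(-7) ≡ 7710 (mod 12503).
Scan 6541·7710^i mod 12503 for i = 0, 1, …:
  i=0: 6541   i=1: 6511   i=2: 265   i=3: 5161
  i=4: 6764
Match at i=4, j=6: x = 4·7 + 6 = 34.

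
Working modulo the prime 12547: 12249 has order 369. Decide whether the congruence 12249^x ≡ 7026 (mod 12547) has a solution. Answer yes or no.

7026 ∈ ⟨12249⟩ iff 7026^369 ≡ 1 (mod 12547), since |⟨12249⟩| = 369.
7026^369 mod 12547 = 1.
Since 1 = 1, 7026 lies in the subgroup.

yes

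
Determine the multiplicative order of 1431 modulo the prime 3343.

3342

The order of 1431 must divide p − 1 = 3342 = 2 · 3 · 557.
Divisors: 1, 2, 3, 6, 557, 1114, 1671, 3342.
Check each in increasing order: 1431^1 ≡ 1431;  1431^2 ≡ 1845;  1431^3 ≡ 2568;  1431^6 ≡ 2228;  1431^557 ≡ 1919;  1431^1114 ≡ 1918;  1431^1671 ≡ 3342;  1431^3342 ≡ 1.
Smallest exponent giving 1 is 3342.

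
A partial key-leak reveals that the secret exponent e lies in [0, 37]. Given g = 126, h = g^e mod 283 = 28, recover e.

2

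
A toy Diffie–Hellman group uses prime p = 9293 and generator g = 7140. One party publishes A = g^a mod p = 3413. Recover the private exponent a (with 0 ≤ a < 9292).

Baby-step giant-step with m = ceil(sqrt(9292)) = 97.
Baby table (7140^j mod 9293 for j=0..96):
  0:1  1:7140  2:7495  3:5206  4:8133  5:6956  6:4048  7:1490
  8:7408  9:6657  10:6578  11:98  12:2745  13:363  14:8366  15:7129
  16:3299  17:6398  18:6625  19:1130  20:1876  21:3427  22:311  23:8806
  24:7695  25:2084  26:1667  27:7340  28:4373  29:8033  30:8517  31:7281
  32:1298  33:2599  34:8032  35:1377  36:9079  37:5385  38:3759  39:1076
  40:6622  41:7589  42:7270  43:6395  44:3791  45:6524  46:4844  47:6907
  48:7322  49:5955  50:3225  51:7739  52:282  53:6192  54:4079  55:9091
  56:7428  57:769  58:7790  59:1995  60:7424  61:88  62:5689  63:9050
  64:2771  65:143  66:8083  67:3090  68:1018  69:1394  70:357  71:2698
  72:8624  73:9235  74:4065  75:2061  76:4721  77:2229  78:5444  79:6834
  80:6510  81:7107  82:4200  83:8782  84:3609  85:8064  86:6825  87:7301
  88:4703  89:3811  90:636  91:6056  92:8804  93:2708  94:5680  95:548
  96:367
Giant step factor: 7140^(-97) ≡ 6082 (mod 9293).
Scan 3413·6082^i mod 9293 for i = 0, 1, …:
  i=0: 3413   i=1: 6597   i=2: 5073   i=3: 1226
  i=4: 3546   i=5: 7012   i=6: 1407   i=7: 7814
  i=8: 346   i=9: 4154     …   i=17: 1886
  i=18: 3090
Match at i=18, j=67: a = 18·97 + 67 = 1813.

1813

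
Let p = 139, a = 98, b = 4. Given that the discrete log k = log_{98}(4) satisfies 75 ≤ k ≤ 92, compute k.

82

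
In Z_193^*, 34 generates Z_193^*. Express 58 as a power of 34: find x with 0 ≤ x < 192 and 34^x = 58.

Baby-step giant-step with m = ceil(sqrt(192)) = 14.
Baby table (34^j mod 193 for j=0..13):
  0:1  1:34  2:191  3:125  4:4  5:136  6:185  7:114
  8:16  9:158  10:161  11:70  12:64  13:53
Giant step factor: 34^(-14) ≡ 98 (mod 193).
Scan 58·98^i mod 193 for i = 0, 1, …:
  i=0: 58   i=1: 87   i=2: 34
Match at i=2, j=1: x = 2·14 + 1 = 29.

29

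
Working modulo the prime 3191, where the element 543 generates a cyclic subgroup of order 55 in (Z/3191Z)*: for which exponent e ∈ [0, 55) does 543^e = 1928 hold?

Baby-step giant-step with m = ceil(sqrt(55)) = 8.
Baby table (543^j mod 3191 for j=0..7):
  0:1  1:543  2:1277  3:964  4:128  5:2493  6:715  7:2134
Giant step factor: 543^(-8) ≡ 2529 (mod 3191).
Scan 1928·2529^i mod 3191 for i = 0, 1, …:
  i=0: 1928   i=1: 64   i=2: 2306   i=3: 1917
  i=4: 964
Match at i=4, j=3: e = 4·8 + 3 = 35.

35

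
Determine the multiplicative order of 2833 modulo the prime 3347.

3346

The order of 2833 must divide p − 1 = 3346 = 2 · 7 · 239.
Divisors: 1, 2, 7, 14, 239, 478, 1673, 3346.
Check each in increasing order: 2833^1 ≡ 2833;  2833^2 ≡ 3130;  2833^7 ≡ 72;  2833^14 ≡ 1837;  2833^239 ≡ 3162;  2833^478 ≡ 755;  2833^1673 ≡ 3346;  2833^3346 ≡ 1.
Smallest exponent giving 1 is 3346.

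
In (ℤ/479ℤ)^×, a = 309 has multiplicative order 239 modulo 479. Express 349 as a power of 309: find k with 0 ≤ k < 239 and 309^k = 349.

46

Baby-step giant-step with m = ceil(sqrt(239)) = 16.
Baby table (309^j mod 479 for j=0..15):
  0:1  1:309  2:160  3:103  4:213  5:194  6:71  7:384
  8:343  9:128  10:274  11:362  12:251  13:440  14:403  15:466
Giant step factor: 309^(-16) ≡ 334 (mod 479).
Scan 349·334^i mod 479 for i = 0, 1, …:
  i=0: 349   i=1: 169   i=2: 403
Match at i=2, j=14: k = 2·16 + 14 = 46.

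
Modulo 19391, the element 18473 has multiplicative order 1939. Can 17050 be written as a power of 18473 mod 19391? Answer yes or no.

yes

17050 ∈ ⟨18473⟩ iff 17050^1939 ≡ 1 (mod 19391), since |⟨18473⟩| = 1939.
17050^1939 mod 19391 = 1.
Since 1 = 1, 17050 lies in the subgroup.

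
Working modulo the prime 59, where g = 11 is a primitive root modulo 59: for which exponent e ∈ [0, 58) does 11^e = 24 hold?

23

Successive powers of 11 modulo 59:
  11^0=1  11^1=11  11^2=3  11^3=33  11^4=9  11^5=40
  11^6=27  11^7=2  11^8=22  11^9=6  11^10=7  11^11=18
  11^12=21  11^13=54  11^14=4  11^15=44  11^16=12  11^17=14
  11^18=36  11^19=42  11^20=49  11^21=8  11^22=29  11^23=24
So 11^23 ≡ 24 (mod 59), giving e = 23.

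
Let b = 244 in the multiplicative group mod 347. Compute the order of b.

173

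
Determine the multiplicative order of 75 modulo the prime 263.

The order of 75 must divide p − 1 = 262 = 2 · 131.
Divisors: 1, 2, 131, 262.
Check each in increasing order: 75^1 ≡ 75;  75^2 ≡ 102;  75^131 ≡ 1.
Smallest exponent giving 1 is 131.

131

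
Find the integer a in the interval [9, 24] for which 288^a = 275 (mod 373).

19

Compute 288^9 mod 373 = 188, then multiply by 288 repeatedly:
  288^9=188  288^10=59  288^11=207  288^12=309  288^13=218
  288^14=120  288^15=244  288^16=148  288^17=102  288^18=282
  288^19=275
Found 275 at exponent 19.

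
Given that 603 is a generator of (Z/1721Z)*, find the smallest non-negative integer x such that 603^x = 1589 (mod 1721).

1055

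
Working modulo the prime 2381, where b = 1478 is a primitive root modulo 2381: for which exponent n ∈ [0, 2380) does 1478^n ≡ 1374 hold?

646

Baby-step giant-step with m = ceil(sqrt(2380)) = 49.
Baby table (1478^j mod 2381 for j=0..48):
  0:1  1:1478  2:1107  3:399  4:1615  5:1208  6:2055  7:1515
  8:1030  9:881  10:2092  11:1438  12:1512  13:1358  14:2322  15:895
  16:1355  17:269  18:2336  19:158  20:186  21:1093  22:1136  23:403
  24:384  25:874  26:1270  27:832  28:1100  29:1958  30:1009  31:796
  32:274  33:202  34:931  35:2181  36:2025  37:33  38:1154  39:816
  40:1262  41:913  42:1768  43:1147  44:2375  45:656  46:501  47:2368
  48:2215
Giant step factor: 1478^(-49) ≡ 1610 (mod 2381).
Scan 1374·1610^i mod 2381 for i = 0, 1, …:
  i=0: 1374   i=1: 191   i=2: 361   i=3: 246
  i=4: 814   i=5: 990   i=6: 1011   i=7: 1487
  i=8: 1165   i=9: 1803   i=10: 391   i=11: 926
  i=12: 354   i=13: 881
Match at i=13, j=9: n = 13·49 + 9 = 646.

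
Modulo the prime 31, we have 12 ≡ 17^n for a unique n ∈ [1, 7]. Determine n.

7

Compute 17^1 mod 31 = 17, then multiply by 17 repeatedly:
  17^1=17  17^2=10  17^3=15  17^4=7  17^5=26
  17^6=8  17^7=12
Found 12 at exponent 7.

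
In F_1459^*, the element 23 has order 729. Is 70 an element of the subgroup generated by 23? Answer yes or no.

70 ∈ ⟨23⟩ iff 70^729 ≡ 1 (mod 1459), since |⟨23⟩| = 729.
70^729 mod 1459 = 1458.
Since 1458 ≠ 1, 70 does not lie in the subgroup.

no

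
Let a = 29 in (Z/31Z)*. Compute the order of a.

10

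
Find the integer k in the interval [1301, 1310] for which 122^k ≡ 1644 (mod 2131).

1309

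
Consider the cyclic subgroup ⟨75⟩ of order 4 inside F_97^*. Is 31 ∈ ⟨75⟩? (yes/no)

31 ∈ ⟨75⟩ iff 31^4 ≡ 1 (mod 97), since |⟨75⟩| = 4.
31^4 mod 97 = 81.
Since 81 ≠ 1, 31 does not lie in the subgroup.

no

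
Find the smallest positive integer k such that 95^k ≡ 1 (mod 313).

104

The order of 95 must divide p − 1 = 312 = 2^3 · 3 · 13.
Divisors: 1, 2, 3, 4, 6, 8, 12, 13, 24, 26, 39, 52, 78, 104, 156, 312.
Check each in increasing order: 95^1 ≡ 95;  95^2 ≡ 261;  95^3 ≡ 68;  95^4 ≡ 200;  95^6 ≡ 242;  95^8 ≡ 249;  95^12 ≡ 33;  95^13 ≡ 5;  95^24 ≡ 150;  95^26 ≡ 25;  95^39 ≡ 125;  95^52 ≡ 312;  95^78 ≡ 288;  95^104 ≡ 1.
Smallest exponent giving 1 is 104.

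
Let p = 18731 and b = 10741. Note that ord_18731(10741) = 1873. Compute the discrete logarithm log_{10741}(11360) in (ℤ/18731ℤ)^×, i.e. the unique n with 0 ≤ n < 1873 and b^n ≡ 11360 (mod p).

515

Baby-step giant-step with m = ceil(sqrt(1873)) = 44.
Baby table (10741^j mod 18731 for j=0..43):
  0:1  1:10741  2:4852  3:5690  4:15768  5:17117  6:8932  7:17161
  8:13261  9:5877  10:1387  11:6622  12:5295  13:6279  14:11139  15:9102
  16:7493  17:13937  18:17896  19:3414  20:13207  21:6524  22:1613  23:17789
  24:15449  25:18511  26:15817  27:227  28:3177  29:15006  30:17922  31:1715
  32:8242  33:4616  34:18230  35:13287  36:4178  37:15153  38:4714  39:3181
  40:1777  41:18599  42:5744  43:15121
Giant step factor: 10741^(-44) ≡ 16807 (mod 18731).
Scan 11360·16807^i mod 18731 for i = 0, 1, …:
  i=0: 11360   i=1: 2437   i=2: 12693   i=3: 3892
  i=4: 4192   i=5: 7653   i=6: 16925   i=7: 9509
  i=8: 4871   i=9: 12427   i=10: 9939   i=11: 1715
Match at i=11, j=31: n = 11·44 + 31 = 515.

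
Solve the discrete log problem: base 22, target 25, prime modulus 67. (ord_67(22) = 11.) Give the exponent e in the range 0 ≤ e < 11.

6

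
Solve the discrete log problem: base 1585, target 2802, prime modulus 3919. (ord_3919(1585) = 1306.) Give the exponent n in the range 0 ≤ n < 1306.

781

Baby-step giant-step with m = ceil(sqrt(1306)) = 37.
Baby table (1585^j mod 3919 for j=0..36):
  0:1  1:1585  2:146  3:189  4:1721  5:161  6:450  7:3911
  8:2996  9:2751  10:2407  11:1908  12:2631  13:319  14:64  15:3465
  16:1506  17:339  18:412  19:2466  20:1367  21:3407  22:3632  23:3628
  24:1207  25:623  26:3786  27:821  28:177  29:2296  30:2328  31:2101
  32:2854  33:1064  34:1270  35:2503  36:1227
Giant step factor: 1585^(-37) ≡ 3471 (mod 3919).
Scan 2802·3471^i mod 3919 for i = 0, 1, …:
  i=0: 2802   i=1: 2703   i=2: 27   i=3: 3580
  i=4: 2950   i=5: 3022   i=6: 2118   i=7: 3453
  i=8: 1061   i=9: 2790     …   i=20: 1597
  i=21: 1721
Match at i=21, j=4: n = 21·37 + 4 = 781.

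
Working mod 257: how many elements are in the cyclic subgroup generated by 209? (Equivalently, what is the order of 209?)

256

The order of 209 must divide p − 1 = 256 = 2^8.
Divisors: 1, 2, 4, 8, 16, 32, 64, 128, 256.
Check each in increasing order: 209^1 ≡ 209;  209^2 ≡ 248;  209^4 ≡ 81;  209^8 ≡ 136;  209^16 ≡ 249;  209^32 ≡ 64;  209^64 ≡ 241;  209^128 ≡ 256;  209^256 ≡ 1.
Smallest exponent giving 1 is 256.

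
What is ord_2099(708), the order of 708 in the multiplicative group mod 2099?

1049

The order of 708 must divide p − 1 = 2098 = 2 · 1049.
Divisors: 1, 2, 1049, 2098.
Check each in increasing order: 708^1 ≡ 708;  708^2 ≡ 1702;  708^1049 ≡ 1.
Smallest exponent giving 1 is 1049.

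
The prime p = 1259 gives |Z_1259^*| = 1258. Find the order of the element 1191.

1258

The order of 1191 must divide p − 1 = 1258 = 2 · 17 · 37.
Divisors: 1, 2, 17, 34, 37, 74, 629, 1258.
Check each in increasing order: 1191^1 ≡ 1191;  1191^2 ≡ 847;  1191^17 ≡ 1068;  1191^34 ≡ 1229;  1191^37 ≡ 532;  1191^74 ≡ 1008;  1191^629 ≡ 1258;  1191^1258 ≡ 1.
Smallest exponent giving 1 is 1258.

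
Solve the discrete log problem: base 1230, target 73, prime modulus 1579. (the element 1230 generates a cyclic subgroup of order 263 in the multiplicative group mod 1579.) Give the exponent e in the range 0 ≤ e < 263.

228

Baby-step giant-step with m = ceil(sqrt(263)) = 17.
Baby table (1230^j mod 1579 for j=0..16):
  0:1  1:1230  2:218  3:1289  4:154  5:1519  6:413  7:1131
  8:31  9:234  10:442  11:484  12:37  13:1298  14:171  15:323
  16:961
Giant step factor: 1230^(-17) ≡ 739 (mod 1579).
Scan 73·739^i mod 1579 for i = 0, 1, …:
  i=0: 73   i=1: 261   i=2: 241   i=3: 1251
  i=4: 774   i=5: 388   i=6: 933   i=7: 1043
  i=8: 225   i=9: 480   i=10: 1024   i=11: 395
  i=12: 1369   i=13: 1131
Match at i=13, j=7: e = 13·17 + 7 = 228.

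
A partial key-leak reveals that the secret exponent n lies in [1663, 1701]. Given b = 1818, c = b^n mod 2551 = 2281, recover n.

1692

Compute 1818^1663 mod 2551 = 1809, then multiply by 1818 repeatedly:
  1818^1663=1809  1818^1664=523  1818^1665=1842  1818^1666=1844  1818^1667=378
  1818^1668=985  1818^1669=2479  1818^1670=1756  1818^1671=1107  1818^1672=2338
  1818^1673=518  1818^1674=405  1818^1675=1602  1818^1676=1745  1818^1677=1517
  1818^1678=275  1818^1679=2505  1818^1680=555  1818^1681=1345  1818^1682=1352
  1818^1683=1323  1818^1684=2172  1818^1685=2299  1818^1686=1044  1818^1687=48
  1818^1688=530  1818^1689=1813  1818^1690=142  1818^1691=505  1818^1692=2281
Found 2281 at exponent 1692.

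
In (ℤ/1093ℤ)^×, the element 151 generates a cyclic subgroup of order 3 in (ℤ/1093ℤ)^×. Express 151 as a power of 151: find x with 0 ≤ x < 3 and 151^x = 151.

1

Successive powers of 151 modulo 1093:
  151^0=1  151^1=151
So 151^1 ≡ 151 (mod 1093), giving x = 1.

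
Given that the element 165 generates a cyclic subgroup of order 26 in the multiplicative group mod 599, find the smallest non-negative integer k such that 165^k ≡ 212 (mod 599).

22

Successive powers of 165 modulo 599:
  165^0=1  165^1=165  165^2=270  165^3=224  165^4=421  165^5=580
  165^6=459  165^7=261  165^8=536  165^9=387  165^10=361  165^11=264
  165^12=432  165^13=598  165^14=434  165^15=329  165^16=375  165^17=178
  165^18=19  165^19=140  165^20=338  165^21=63  165^22=212
So 165^22 ≡ 212 (mod 599), giving k = 22.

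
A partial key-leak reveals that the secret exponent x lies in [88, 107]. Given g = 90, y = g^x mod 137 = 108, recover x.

105

Compute 90^88 mod 137 = 16, then multiply by 90 repeatedly:
  90^88=16  90^89=70  90^90=135  90^91=94  90^92=103
  90^93=91  90^94=107  90^95=40  90^96=38  90^97=132
  90^98=98  90^99=52  90^100=22  90^101=62  90^102=100
  90^103=95  90^104=56  90^105=108
Found 108 at exponent 105.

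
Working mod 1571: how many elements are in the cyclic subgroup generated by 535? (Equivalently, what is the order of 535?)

785

The order of 535 must divide p − 1 = 1570 = 2 · 5 · 157.
Divisors: 1, 2, 5, 10, 157, 314, 785, 1570.
Check each in increasing order: 535^1 ≡ 535;  535^2 ≡ 303;  535^5 ≡ 500;  535^10 ≡ 211;  535^157 ≡ 746;  535^314 ≡ 382;  535^785 ≡ 1.
Smallest exponent giving 1 is 785.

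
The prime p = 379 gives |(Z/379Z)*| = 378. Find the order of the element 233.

378

The order of 233 must divide p − 1 = 378 = 2 · 3^3 · 7.
Divisors: 1, 2, 3, 6, 7, 9, 14, 18, 21, 27, 42, 54, 63, 126, 189, 378.
Check each in increasing order: 233^1 ≡ 233;  233^2 ≡ 92;  233^3 ≡ 212;  233^6 ≡ 222;  233^7 ≡ 182;  233^9 ≡ 68;  233^14 ≡ 151;  233^18 ≡ 76;  233^21 ≡ 194;  233^27 ≡ 241;  233^42 ≡ 115;  233^54 ≡ 94;  233^63 ≡ 328;  233^126 ≡ 327;  233^189 ≡ 378;  233^378 ≡ 1.
Smallest exponent giving 1 is 378.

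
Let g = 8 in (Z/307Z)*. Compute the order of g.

34

The order of 8 must divide p − 1 = 306 = 2 · 3^2 · 17.
Divisors: 1, 2, 3, 6, 9, 17, 18, 34, 51, 102, 153, 306.
Check each in increasing order: 8^1 ≡ 8;  8^2 ≡ 64;  8^3 ≡ 205;  8^6 ≡ 273;  8^9 ≡ 91;  8^17 ≡ 306;  8^18 ≡ 299;  8^34 ≡ 1.
Smallest exponent giving 1 is 34.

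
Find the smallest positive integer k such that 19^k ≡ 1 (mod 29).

The order of 19 must divide p − 1 = 28 = 2^2 · 7.
Divisors: 1, 2, 4, 7, 14, 28.
Check each in increasing order: 19^1 ≡ 19;  19^2 ≡ 13;  19^4 ≡ 24;  19^7 ≡ 12;  19^14 ≡ 28;  19^28 ≡ 1.
Smallest exponent giving 1 is 28.

28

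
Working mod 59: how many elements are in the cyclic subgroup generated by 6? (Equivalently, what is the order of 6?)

58

The order of 6 must divide p − 1 = 58 = 2 · 29.
Divisors: 1, 2, 29, 58.
Check each in increasing order: 6^1 ≡ 6;  6^2 ≡ 36;  6^29 ≡ 58;  6^58 ≡ 1.
Smallest exponent giving 1 is 58.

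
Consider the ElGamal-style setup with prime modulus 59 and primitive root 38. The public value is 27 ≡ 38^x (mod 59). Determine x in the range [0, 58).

44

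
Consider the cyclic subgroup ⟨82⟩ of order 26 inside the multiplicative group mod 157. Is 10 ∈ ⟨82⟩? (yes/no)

no

10 ∈ ⟨82⟩ iff 10^26 ≡ 1 (mod 157), since |⟨82⟩| = 26.
10^26 mod 157 = 144.
Since 144 ≠ 1, 10 does not lie in the subgroup.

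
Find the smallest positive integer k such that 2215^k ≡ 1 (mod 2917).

The order of 2215 must divide p − 1 = 2916 = 2^2 · 3^6.
Divisors: 1, 2, 3, 4, 6, 9, 12, 18, 27, 36, 54, 81, 108, 162, 243, 324, 486, 729, 972, 1458, 2916.
Check each in increasing order: 2215^1 ≡ 2215;  2215^2 ≡ 2748;  2215^3 ≡ 1958;  2215^4 ≡ 2308;  2215^6 ≡ 826;  2215^9 ≡ 1290;  2215^12 ≡ 2615;  2215^18 ≡ 1410;  2215^27 ≡ 1609;  2215^36 ≡ 1623;  2215^54 ≡ 1502;  2215^81 ≡ 1442;  2215^108 ≡ 1163;  2215^162 ≡ 2460;  2215^243 ≡ 248;  2215^324 ≡ 1742;  2215^486 ≡ 247;  2215^729 ≡ 2916;  2215^972 ≡ 2669;  2215^1458 ≡ 1.
Smallest exponent giving 1 is 1458.

1458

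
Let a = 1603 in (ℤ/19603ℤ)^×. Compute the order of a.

33

The order of 1603 must divide p − 1 = 19602 = 2 · 3^4 · 11^2.
Divisors: 1, 2, 3, 6, 9, 11, 18, 22, 27, 33, 54, 66, 81, 99, 121, 162, 198, 242, 297, 363, 594, 726, 891, 1089, 1782, 2178, 3267, 6534, 9801, 19602.
Check each in increasing order: 1603^1 ≡ 1603;  1603^2 ≡ 1616;  1603^3 ≡ 2852;  1603^6 ≡ 18262;  1603^9 ≡ 17656;  1603^11 ≡ 9731;  1603^18 ≡ 7430;  1603^22 ≡ 9871;  1603^27 ≡ 804;  1603^33 ≡ 1.
Smallest exponent giving 1 is 33.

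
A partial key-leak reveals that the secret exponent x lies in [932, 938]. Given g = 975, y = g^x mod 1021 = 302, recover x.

Compute 975^932 mod 1021 = 254, then multiply by 975 repeatedly:
  975^932=254  975^933=568  975^934=418  975^935=171  975^936=302
Found 302 at exponent 936.

936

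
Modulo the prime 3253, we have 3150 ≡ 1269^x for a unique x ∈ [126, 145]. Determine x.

132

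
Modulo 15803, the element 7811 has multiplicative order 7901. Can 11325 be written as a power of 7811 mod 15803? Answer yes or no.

no

11325 ∈ ⟨7811⟩ iff 11325^7901 ≡ 1 (mod 15803), since |⟨7811⟩| = 7901.
11325^7901 mod 15803 = 15802.
Since 15802 ≠ 1, 11325 does not lie in the subgroup.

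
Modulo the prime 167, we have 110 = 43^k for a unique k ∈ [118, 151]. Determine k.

121

Compute 43^118 mod 167 = 63, then multiply by 43 repeatedly:
  43^118=63  43^119=37  43^120=88  43^121=110
Found 110 at exponent 121.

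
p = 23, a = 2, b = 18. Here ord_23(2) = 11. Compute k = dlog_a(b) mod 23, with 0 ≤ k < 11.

Successive powers of 2 modulo 23:
  2^0=1  2^1=2  2^2=4  2^3=8  2^4=16  2^5=9
  2^6=18
So 2^6 ≡ 18 (mod 23), giving k = 6.

6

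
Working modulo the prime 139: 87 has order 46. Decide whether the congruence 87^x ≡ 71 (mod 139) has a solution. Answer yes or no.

71 ∈ ⟨87⟩ iff 71^46 ≡ 1 (mod 139), since |⟨87⟩| = 46.
71^46 mod 139 = 96.
Since 96 ≠ 1, 71 does not lie in the subgroup.

no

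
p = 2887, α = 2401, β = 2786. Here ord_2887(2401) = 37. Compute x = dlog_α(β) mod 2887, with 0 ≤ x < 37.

Successive powers of 2401 modulo 2887:
  2401^0=1  2401^1=2401  2401^2=2349  2401^3=1638  2401^4=744  2401^5=2178
  2401^6=1021  2401^7=358  2401^8=2119  2401^9=825  2401^10=343  2401^11=748
  2401^12=234  2401^13=1756  2401^14=1136  2401^15=2208  2401^16=876  2401^17=1540
  2401^18=2180  2401^19=49  2401^20=2169  2401^21=2508  2401^22=2313  2401^23=1812
  2401^24=2790  2401^25=950  2401^26=220  2401^27=2786
So 2401^27 ≡ 2786 (mod 2887), giving x = 27.

27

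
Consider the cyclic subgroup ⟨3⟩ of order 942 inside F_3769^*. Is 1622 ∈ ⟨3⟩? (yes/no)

no

1622 ∈ ⟨3⟩ iff 1622^942 ≡ 1 (mod 3769), since |⟨3⟩| = 942.
1622^942 mod 3769 = 2324.
Since 2324 ≠ 1, 1622 does not lie in the subgroup.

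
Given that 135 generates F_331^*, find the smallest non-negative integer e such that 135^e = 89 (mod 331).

70

Baby-step giant-step with m = ceil(sqrt(330)) = 19.
Baby table (135^j mod 331 for j=0..18):
  0:1  1:135  2:20  3:52  4:69  5:47  6:56  7:278
  8:127  9:264  10:223  11:315  12:157  13:11  14:161  15:220
  16:241  17:97  18:186
Giant step factor: 135^(-19) ≡ 295 (mod 331).
Scan 89·295^i mod 331 for i = 0, 1, …:
  i=0: 89   i=1: 106   i=2: 156   i=3: 11
Match at i=3, j=13: e = 3·19 + 13 = 70.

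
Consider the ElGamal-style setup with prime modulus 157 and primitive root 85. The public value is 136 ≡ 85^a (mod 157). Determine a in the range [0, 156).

95

Baby-step giant-step with m = ceil(sqrt(156)) = 13.
Baby table (85^j mod 157 for j=0..12):
  0:1  1:85  2:3  3:98  4:9  5:137  6:27  7:97
  8:81  9:134  10:86  11:88  12:101
Giant step factor: 85^(-13) ≡ 135 (mod 157).
Scan 136·135^i mod 157 for i = 0, 1, …:
  i=0: 136   i=1: 148   i=2: 41   i=3: 40
  i=4: 62   i=5: 49   i=6: 21   i=7: 9
Match at i=7, j=4: a = 7·13 + 4 = 95.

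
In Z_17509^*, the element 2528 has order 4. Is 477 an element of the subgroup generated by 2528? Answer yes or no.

no

⟨2528⟩ has order 4; its elements mod 17509 are {1, 2528, 14981, 17508}.
477 is not in this set.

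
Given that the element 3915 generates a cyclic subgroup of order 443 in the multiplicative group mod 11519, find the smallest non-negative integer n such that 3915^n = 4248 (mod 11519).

353

Baby-step giant-step with m = ceil(sqrt(443)) = 22.
Baby table (3915^j mod 11519 for j=0..21):
  0:1  1:3915  2:6955  3:9428  4:3744  5:5592  6:6580  7:4216
  8:10432  9:6425  10:7898  11:3674  12:7998  13:3528  14:839  15:1770
  16:6631  17:8058  18:8048  19:3455  20:3019  21:891
Giant step factor: 3915^(-22) ≡ 133 (mod 11519).
Scan 4248·133^i mod 11519 for i = 0, 1, …:
  i=0: 4248   i=1: 553   i=2: 4435   i=3: 2386
  i=4: 6325   i=5: 338   i=6: 10397   i=7: 521
  i=8: 179   i=9: 769     …   i=15: 11202
  i=16: 3915
Match at i=16, j=1: n = 16·22 + 1 = 353.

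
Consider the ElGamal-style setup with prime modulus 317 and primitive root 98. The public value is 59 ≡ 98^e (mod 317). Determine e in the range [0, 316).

Baby-step giant-step with m = ceil(sqrt(316)) = 18.
Baby table (98^j mod 317 for j=0..17):
  0:1  1:98  2:94  3:19  4:277  5:201  6:44  7:191
  8:15  9:202  10:142  11:285  12:34  13:162  14:26  15:12
  16:225  17:177
Giant step factor: 98^(-18) ≡ 260 (mod 317).
Scan 59·260^i mod 317 for i = 0, 1, …:
  i=0: 59   i=1: 124   i=2: 223   i=3: 286
  i=4: 182   i=5: 87   i=6: 113   i=7: 216
  i=8: 51   i=9: 263   i=10: 225
Match at i=10, j=16: e = 10·18 + 16 = 196.

196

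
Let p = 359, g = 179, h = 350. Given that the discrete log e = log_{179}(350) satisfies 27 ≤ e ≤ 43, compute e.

Compute 179^27 mod 359 = 93, then multiply by 179 repeatedly:
  179^27=93  179^28=133  179^29=113  179^30=123  179^31=118
  179^32=300  179^33=209  179^34=75  179^35=142  179^36=288
  179^37=215  179^38=72  179^39=323  179^40=18  179^41=350
Found 350 at exponent 41.

41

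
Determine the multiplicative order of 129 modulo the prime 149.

The order of 129 must divide p − 1 = 148 = 2^2 · 37.
Divisors: 1, 2, 4, 37, 74, 148.
Check each in increasing order: 129^1 ≡ 129;  129^2 ≡ 102;  129^4 ≡ 123;  129^37 ≡ 1.
Smallest exponent giving 1 is 37.

37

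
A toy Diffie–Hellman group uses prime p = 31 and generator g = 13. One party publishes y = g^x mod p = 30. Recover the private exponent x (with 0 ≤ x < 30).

15

Successive powers of 13 modulo 31:
  13^0=1  13^1=13  13^2=14  13^3=27  13^4=10  13^5=6
  13^6=16  13^7=22  13^8=7  13^9=29  13^10=5  13^11=3
  13^12=8  13^13=11  13^14=19  13^15=30
So 13^15 ≡ 30 (mod 31), giving x = 15.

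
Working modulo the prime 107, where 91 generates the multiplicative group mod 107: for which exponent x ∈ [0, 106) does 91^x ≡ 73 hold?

87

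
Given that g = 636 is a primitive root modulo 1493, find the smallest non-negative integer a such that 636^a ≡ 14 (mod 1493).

Baby-step giant-step with m = ceil(sqrt(1492)) = 39.
Baby table (636^j mod 1493 for j=0..38):
  0:1  1:636  2:1386  3:626  4:998  5:203  6:710  7:674
  8:173  9:1039  10:898  11:802  12:959  13:780  14:404  15:148
  16:69  17:587  18:82  19:1390  20:184  21:570  22:1214  23:223
  24:1486  25:27  26:749  27:97  28:479  29:72  30:1002  31:1254
  32:282  33:192  34:1179  35:358  36:752  37:512  38:158
Giant step factor: 636^(-39) ≡ 722 (mod 1493).
Scan 14·722^i mod 1493 for i = 0, 1, …:
  i=0: 14   i=1: 1150   i=2: 192
Match at i=2, j=33: a = 2·39 + 33 = 111.

111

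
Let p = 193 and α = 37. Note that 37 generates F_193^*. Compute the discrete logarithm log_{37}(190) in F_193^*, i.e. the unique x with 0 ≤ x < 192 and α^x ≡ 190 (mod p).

Baby-step giant-step with m = ceil(sqrt(192)) = 14.
Baby table (37^j mod 193 for j=0..13):
  0:1  1:37  2:18  3:87  4:131  5:22  6:42  7:10
  8:177  9:180  10:98  11:152  12:27  13:34
Giant step factor: 37^(-14) ≡ 83 (mod 193).
Scan 190·83^i mod 193 for i = 0, 1, …:
  i=0: 190   i=1: 137   i=2: 177
Match at i=2, j=8: x = 2·14 + 8 = 36.

36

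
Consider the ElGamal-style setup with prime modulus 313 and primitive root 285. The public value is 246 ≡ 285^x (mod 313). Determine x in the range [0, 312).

121

Baby-step giant-step with m = ceil(sqrt(312)) = 18.
Baby table (285^j mod 313 for j=0..17):
  0:1  1:285  2:158  3:271  4:237  5:250  6:199  7:62
  8:142  9:93  10:213  11:296  12:163  13:131  14:88  15:40
  16:132  17:60
Giant step factor: 285^(-18) ≡ 264 (mod 313).
Scan 246·264^i mod 313 for i = 0, 1, …:
  i=0: 246   i=1: 153   i=2: 15   i=3: 204
  i=4: 20   i=5: 272   i=6: 131
Match at i=6, j=13: x = 6·18 + 13 = 121.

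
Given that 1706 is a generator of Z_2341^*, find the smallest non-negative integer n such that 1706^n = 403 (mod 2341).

696

Baby-step giant-step with m = ceil(sqrt(2340)) = 49.
Baby table (1706^j mod 2341 for j=0..48):
  0:1  1:1706  2:573  3:1341  4:589  5:545  6:393  7:932
  8:453  9:288  10:2059  11:1154  12:2284  13:1080  14:113  15:816
  16:1542  17:1709  18:1009  19:719  20:2271  21:2312  22:2028  23:2111
  24:908  25:1647  26:582  27:308  28:1064  29:909  30:1012  31:1155
  32:1649  33:1653  34:1454  35:1405  36:2087  37:2102  38:1941  39:1172
  40:218  41:2030  42:841  43:2054  44:1988  45:1760  46:1398  47:1850
  48:432
Giant step factor: 1706^(-49) ≡ 404 (mod 2341).
Scan 403·404^i mod 2341 for i = 0, 1, …:
  i=0: 403   i=1: 1283   i=2: 971   i=3: 1337
  i=4: 1718   i=5: 1136   i=6: 108   i=7: 1494
  i=8: 1939   i=9: 1462     …   i=13: 2236
  i=14: 2059
Match at i=14, j=10: n = 14·49 + 10 = 696.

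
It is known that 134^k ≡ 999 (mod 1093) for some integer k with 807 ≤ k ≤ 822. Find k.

813

Compute 134^807 mod 1093 = 425, then multiply by 134 repeatedly:
  134^807=425  134^808=114  134^809=1067  134^810=888  134^811=948
  134^812=244  134^813=999
Found 999 at exponent 813.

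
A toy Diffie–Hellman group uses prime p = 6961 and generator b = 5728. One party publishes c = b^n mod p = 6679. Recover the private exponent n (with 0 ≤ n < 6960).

1739

Baby-step giant-step with m = ceil(sqrt(6960)) = 84.
Baby table (5728^j mod 6961 for j=0..83):
  0:1  1:5728  2:2791  3:4392  4:322  5:6712  6:733  7:1141
  8:6230  9:3354  10:6313  11:5430  12:1292  13:1033  14:174  15:1249
  16:5325  17:5459  18:340  19:5401  20:2244  21:3626  22:5065  23:5833
  24:5585  25:5085  26:2056  27:5717  28:2432  29:1535  30:737  31:3170
  32:3472  33:39  34:640  35:4434  36:4224  37:5597  38:4211  39:743
  40:2733  41:6296  42:5508  43:2572  44:2940  45:1661  46:5482  47:6786
  48:6945  49:5806  50:4071  51:6299  52:1809  53:3984  54:2194  55:2627
  56:4735  57:2024  58:3407  59:3613  60:211  61:4355  62:4177  63:899
  64:5293  65:3149  66:1521  67:4077  68:5862  69:4633  70:2492  71:4126
  72:1133  73:2172  74:1909  75:5982  76:2854  77:3284  78:2130  79:4968
  80:136  81:6337  82:3682  83:5627
Giant step factor: 5728^(-84) ≡ 1419 (mod 6961).
Scan 6679·1419^i mod 6961 for i = 0, 1, …:
  i=0: 6679   i=1: 3580   i=2: 5451   i=3: 1298
  i=4: 4158   i=5: 4235   i=6: 2122   i=7: 3966
  i=8: 3266   i=9: 5389     …   i=19: 3927
  i=20: 3613
Match at i=20, j=59: n = 20·84 + 59 = 1739.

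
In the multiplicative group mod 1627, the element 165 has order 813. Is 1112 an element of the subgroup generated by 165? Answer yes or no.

no

1112 ∈ ⟨165⟩ iff 1112^813 ≡ 1 (mod 1627), since |⟨165⟩| = 813.
1112^813 mod 1627 = 1626.
Since 1626 ≠ 1, 1112 does not lie in the subgroup.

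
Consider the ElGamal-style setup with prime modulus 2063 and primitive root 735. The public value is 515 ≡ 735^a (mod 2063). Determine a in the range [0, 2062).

869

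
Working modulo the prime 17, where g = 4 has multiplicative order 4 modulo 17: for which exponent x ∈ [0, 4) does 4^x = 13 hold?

3

Successive powers of 4 modulo 17:
  4^0=1  4^1=4  4^2=16  4^3=13
So 4^3 ≡ 13 (mod 17), giving x = 3.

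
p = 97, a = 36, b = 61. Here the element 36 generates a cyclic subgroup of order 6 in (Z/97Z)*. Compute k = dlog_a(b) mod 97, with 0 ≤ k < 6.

Successive powers of 36 modulo 97:
  36^0=1  36^1=36  36^2=35  36^3=96  36^4=61
So 36^4 ≡ 61 (mod 97), giving k = 4.

4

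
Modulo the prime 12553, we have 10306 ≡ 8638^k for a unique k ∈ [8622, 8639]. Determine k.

Compute 8638^8622 mod 12553 = 10306, then multiply by 8638 repeatedly:
  8638^8622=10306
Found 10306 at exponent 8622.

8622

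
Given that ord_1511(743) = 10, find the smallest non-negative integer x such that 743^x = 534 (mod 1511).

Successive powers of 743 modulo 1511:
  743^0=1  743^1=743  743^2=534
So 743^2 ≡ 534 (mod 1511), giving x = 2.

2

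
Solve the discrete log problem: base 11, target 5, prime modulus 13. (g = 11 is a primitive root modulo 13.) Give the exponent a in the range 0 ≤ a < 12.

Successive powers of 11 modulo 13:
  11^0=1  11^1=11  11^2=4  11^3=5
So 11^3 ≡ 5 (mod 13), giving a = 3.

3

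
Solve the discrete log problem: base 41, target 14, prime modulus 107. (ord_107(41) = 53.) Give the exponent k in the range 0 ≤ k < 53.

Baby-step giant-step with m = ceil(sqrt(53)) = 8.
Baby table (41^j mod 107 for j=0..7):
  0:1  1:41  2:76  3:13  4:105  5:25  6:62  7:81
Giant step factor: 41^(-8) ≡ 27 (mod 107).
Scan 14·27^i mod 107 for i = 0, 1, …:
  i=0: 14   i=1: 57   i=2: 41
Match at i=2, j=1: k = 2·8 + 1 = 17.

17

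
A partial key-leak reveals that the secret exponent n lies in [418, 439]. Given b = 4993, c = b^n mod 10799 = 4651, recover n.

424

Compute 4993^418 mod 10799 = 6560, then multiply by 4993 repeatedly:
  4993^418=6560  4993^419=713  4993^420=7138  4993^421=3334  4993^422=5403
  4993^423=1277  4993^424=4651
Found 4651 at exponent 424.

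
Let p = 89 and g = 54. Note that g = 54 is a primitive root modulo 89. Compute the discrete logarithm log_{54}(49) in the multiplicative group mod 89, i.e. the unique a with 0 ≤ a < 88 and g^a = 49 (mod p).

78

Baby-step giant-step with m = ceil(sqrt(88)) = 10.
Baby table (54^j mod 89 for j=0..9):
  0:1  1:54  2:68  3:23  4:85  5:51  6:84  7:86
  8:16  9:63
Giant step factor: 54^(-10) ≡ 49 (mod 89).
Scan 49·49^i mod 89 for i = 0, 1, …:
  i=0: 49   i=1: 87   i=2: 80   i=3: 4
  i=4: 18   i=5: 81   i=6: 53   i=7: 16
Match at i=7, j=8: a = 7·10 + 8 = 78.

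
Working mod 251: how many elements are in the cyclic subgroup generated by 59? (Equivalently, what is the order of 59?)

250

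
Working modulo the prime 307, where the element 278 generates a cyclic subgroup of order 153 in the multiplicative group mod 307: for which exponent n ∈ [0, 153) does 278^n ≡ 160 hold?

71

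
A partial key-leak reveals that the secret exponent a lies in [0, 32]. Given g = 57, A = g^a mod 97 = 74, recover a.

11

Compute 57^0 mod 97 = 1, then multiply by 57 repeatedly:
  57^0=1  57^1=57  57^2=48  57^3=20  57^4=73
  57^5=87  57^6=12  57^7=5  57^8=91  57^9=46
  57^10=3  57^11=74
Found 74 at exponent 11.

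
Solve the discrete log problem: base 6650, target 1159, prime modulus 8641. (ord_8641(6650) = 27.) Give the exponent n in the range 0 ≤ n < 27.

Successive powers of 6650 modulo 8641:
  6650^0=1  6650^1=6650  6650^2=6503  6650^3=5386  6650^4=8596  6650^5=3185
  6650^6=1159
So 6650^6 ≡ 1159 (mod 8641), giving n = 6.

6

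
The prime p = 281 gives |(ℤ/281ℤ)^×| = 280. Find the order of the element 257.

280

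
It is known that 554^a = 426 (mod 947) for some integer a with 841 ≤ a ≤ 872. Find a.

Compute 554^841 mod 947 = 838, then multiply by 554 repeatedly:
  554^841=838  554^842=222  554^843=825  554^844=596  554^845=628
  554^846=363  554^847=338  554^848=693  554^849=387  554^850=376
  554^851=911  554^852=890  554^853=620  554^854=666  554^855=581
  554^856=841  554^857=937  554^858=142  554^859=67  554^860=185
  554^861=214  554^862=181  554^863=839  554^864=776  554^865=913
  554^866=104  554^867=796  554^868=629  554^869=917  554^870=426
Found 426 at exponent 870.

870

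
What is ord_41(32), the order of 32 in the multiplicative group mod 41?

4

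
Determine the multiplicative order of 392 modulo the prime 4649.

The order of 392 must divide p − 1 = 4648 = 2^3 · 7 · 83.
Divisors: 1, 2, 4, 7, 8, 14, 28, 56, 83, 166, 332, 581, 664, 1162, 2324, 4648.
Check each in increasing order: 392^1 ≡ 392;  392^2 ≡ 247;  392^4 ≡ 572;  392^7 ≡ 4440;  392^8 ≡ 1754;  392^14 ≡ 1840;  392^28 ≡ 1128;  392^56 ≡ 3207;  392^83 ≡ 2492;  392^166 ≡ 3649;  392^332 ≡ 465;  392^581 ≡ 1846;  392^664 ≡ 2371;  392^1162 ≡ 4648;  392^2324 ≡ 1.
Smallest exponent giving 1 is 2324.

2324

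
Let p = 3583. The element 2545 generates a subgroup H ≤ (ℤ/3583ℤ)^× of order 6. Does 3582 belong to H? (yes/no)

3582 ∈ ⟨2545⟩ iff 3582^6 ≡ 1 (mod 3583), since |⟨2545⟩| = 6.
3582^6 mod 3583 = 1.
Since 1 = 1, 3582 lies in the subgroup.

yes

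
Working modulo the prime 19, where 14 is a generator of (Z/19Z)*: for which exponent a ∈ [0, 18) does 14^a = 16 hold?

16

Successive powers of 14 modulo 19:
  14^0=1  14^1=14  14^2=6  14^3=8  14^4=17  14^5=10
  14^6=7  14^7=3  14^8=4  14^9=18  14^10=5  14^11=13
  14^12=11  14^13=2  14^14=9  14^15=12  14^16=16
So 14^16 ≡ 16 (mod 19), giving a = 16.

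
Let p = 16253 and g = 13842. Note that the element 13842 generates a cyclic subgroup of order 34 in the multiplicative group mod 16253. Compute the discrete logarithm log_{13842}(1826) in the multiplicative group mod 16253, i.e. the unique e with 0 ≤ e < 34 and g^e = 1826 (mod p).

26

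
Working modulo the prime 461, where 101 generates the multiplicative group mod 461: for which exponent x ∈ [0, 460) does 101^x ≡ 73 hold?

146

Baby-step giant-step with m = ceil(sqrt(460)) = 22.
Baby table (101^j mod 461 for j=0..21):
  0:1  1:101  2:59  3:427  4:254  5:299  6:234  7:123
  8:437  9:342  10:428  11:355  12:358  13:200  14:377  15:275
  16:115  17:90  18:331  19:239  20:167  21:271
Giant step factor: 101^(-22) ≡ 394 (mod 461).
Scan 73·394^i mod 461 for i = 0, 1, …:
  i=0: 73   i=1: 180   i=2: 387   i=3: 348
  i=4: 195   i=5: 304   i=6: 377
Match at i=6, j=14: x = 6·22 + 14 = 146.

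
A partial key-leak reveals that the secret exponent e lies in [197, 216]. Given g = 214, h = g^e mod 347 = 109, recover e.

Compute 214^197 mod 347 = 50, then multiply by 214 repeatedly:
  214^197=50  214^198=290  214^199=294  214^200=109
Found 109 at exponent 200.

200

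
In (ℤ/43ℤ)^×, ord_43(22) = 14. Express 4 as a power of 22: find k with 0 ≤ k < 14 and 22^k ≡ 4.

12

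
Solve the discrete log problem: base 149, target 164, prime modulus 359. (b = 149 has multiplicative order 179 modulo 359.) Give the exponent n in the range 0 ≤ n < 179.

135

Baby-step giant-step with m = ceil(sqrt(179)) = 14.
Baby table (149^j mod 359 for j=0..13):
  0:1  1:149  2:302  3:123  4:18  5:169  6:51  7:60
  8:324  9:170  10:200  11:3  12:88  13:188
Giant step factor: 149^(-14) ≡ 36 (mod 359).
Scan 164·36^i mod 359 for i = 0, 1, …:
  i=0: 164   i=1: 160   i=2: 16   i=3: 217
  i=4: 273   i=5: 135   i=6: 193   i=7: 127
  i=8: 264   i=9: 170
Match at i=9, j=9: n = 9·14 + 9 = 135.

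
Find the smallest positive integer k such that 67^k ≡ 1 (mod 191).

95

The order of 67 must divide p − 1 = 190 = 2 · 5 · 19.
Divisors: 1, 2, 5, 10, 19, 38, 95, 190.
Check each in increasing order: 67^1 ≡ 67;  67^2 ≡ 96;  67^5 ≡ 160;  67^10 ≡ 6;  67^19 ≡ 49;  67^38 ≡ 109;  67^95 ≡ 1.
Smallest exponent giving 1 is 95.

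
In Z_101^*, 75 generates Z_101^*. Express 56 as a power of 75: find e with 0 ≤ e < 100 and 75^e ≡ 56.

36

Baby-step giant-step with m = ceil(sqrt(100)) = 10.
Baby table (75^j mod 101 for j=0..9):
  0:1  1:75  2:70  3:99  4:52  5:62  6:4  7:98
  8:78  9:93
Giant step factor: 75^(-10) ≡ 17 (mod 101).
Scan 56·17^i mod 101 for i = 0, 1, …:
  i=0: 56   i=1: 43   i=2: 24   i=3: 4
Match at i=3, j=6: e = 3·10 + 6 = 36.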